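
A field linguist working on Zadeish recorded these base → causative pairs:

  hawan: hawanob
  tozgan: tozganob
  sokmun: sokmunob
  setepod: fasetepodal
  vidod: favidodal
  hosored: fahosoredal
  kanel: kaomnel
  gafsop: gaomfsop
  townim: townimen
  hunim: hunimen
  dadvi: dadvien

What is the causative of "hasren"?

"hasren" ends in -n. The stems ending in -n (hawan → hawanob, tozgan → tozganob, sokmun → sokmunob) add -ob.
The other patterns: stems ending in -d add fa- … -al around the stem; stems ending in -l or -p insert -om- after the first vowel; stems ending in -i or -m add -en.
So hasren → hasrenob.

hasrenob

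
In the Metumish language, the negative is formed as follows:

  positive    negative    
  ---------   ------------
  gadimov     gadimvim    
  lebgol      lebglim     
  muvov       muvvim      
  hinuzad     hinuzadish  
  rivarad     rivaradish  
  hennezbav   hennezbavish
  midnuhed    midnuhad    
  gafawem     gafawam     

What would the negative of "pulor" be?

gadimov and hennezbav both end in -v yet inflect differently (gadimvim, hennezbavish), so the final letter is not what conditions the rule; the last vowel is.
"pulor" has last vowel 'o'. The stems whose last vowel is 'o' (gadimov → gadimvim, lebgol → lebglim, muvov → muvvim) delete the last vowel and add -im.
So pulor → pulrim.

pulrim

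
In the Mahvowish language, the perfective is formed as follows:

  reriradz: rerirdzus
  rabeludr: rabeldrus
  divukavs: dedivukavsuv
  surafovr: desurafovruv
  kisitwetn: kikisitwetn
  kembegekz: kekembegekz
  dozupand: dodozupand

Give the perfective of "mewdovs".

demewdovsuv

rabeludr and surafovr both end in -r yet inflect differently (rabeldrus, desurafovruv), so the final letter is not what conditions the rule; the second-to-last letter is.
"mewdovs" has second-to-last letter 'v'. The stems whose second-to-last letter is 'v' (divukavs → dedivukavsuv, surafovr → desurafovruv) add de- … -uv around the stem.
The other patterns: stems whose second-to-last letter is 'd' delete the last vowel and add -us; stems whose second-to-last letter is 'k', 'n' or 't' repeat the first consonant+vowel as a prefix.
So mewdovs → demewdovsuv.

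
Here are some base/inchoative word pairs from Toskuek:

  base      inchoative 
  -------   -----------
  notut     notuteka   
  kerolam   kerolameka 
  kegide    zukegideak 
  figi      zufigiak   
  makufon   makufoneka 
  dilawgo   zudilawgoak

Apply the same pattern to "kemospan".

makufon and dilawgo both have last vowel 'o' yet inflect differently (makufoneka, zudilawgoak), so the last vowel is not what conditions the rule; whether the stem ends in a vowel or a consonant is.
"kemospan" ends in a consonant. The stems ending in a consonant (notut → notuteka, kerolam → kerolameka, makufon → makufoneka) add -eka.
The other pattern: stems ending in a vowel add zu- … -ak around the stem.
So kemospan → kemospaneka.

kemospaneka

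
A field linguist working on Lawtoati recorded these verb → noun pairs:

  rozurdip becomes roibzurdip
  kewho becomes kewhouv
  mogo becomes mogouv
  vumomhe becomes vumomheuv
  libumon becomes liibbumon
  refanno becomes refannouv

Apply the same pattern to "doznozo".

kewho and libumon both have last vowel 'o' yet inflect differently (kewhouv, liibbumon), so the last vowel is not what conditions the rule; whether the stem ends in a vowel or a consonant is.
"doznozo" ends in a vowel. The stems ending in a vowel (kewho → kewhouv, vumomhe → vumomheuv, refanno → refannouv) add -uv.
So doznozo → doznozouv.

doznozouv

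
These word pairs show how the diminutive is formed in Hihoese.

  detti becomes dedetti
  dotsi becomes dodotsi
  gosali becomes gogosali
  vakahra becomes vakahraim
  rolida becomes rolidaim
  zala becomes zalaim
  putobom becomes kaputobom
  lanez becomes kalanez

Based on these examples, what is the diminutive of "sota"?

sotaim

gosali and vakahra both have 3 vowels yet inflect differently (gogosali, vakahraim), so the number of vowels is not what conditions the rule; the final letter is.
"sota" ends in -a. The stems ending in -a (vakahra → vakahraim, rolida → rolidaim, zala → zalaim) add -im.
The other patterns: stems ending in -i repeat the first consonant+vowel as a prefix; stems ending in -m or -z add the prefix ka-.
So sota → sotaim.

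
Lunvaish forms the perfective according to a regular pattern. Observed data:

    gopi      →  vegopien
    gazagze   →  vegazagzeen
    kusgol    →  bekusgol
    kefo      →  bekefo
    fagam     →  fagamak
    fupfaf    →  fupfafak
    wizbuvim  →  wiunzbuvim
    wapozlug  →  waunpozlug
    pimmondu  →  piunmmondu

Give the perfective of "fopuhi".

fopuhiak

fagam and wizbuvim both end in -m yet inflect differently (fagamak, wiunzbuvim), so the final letter is not what conditions the rule; the first letter is.
"fopuhi" begins with f-. The stems beginning with f- (fagam → fagamak, fupfaf → fupfafak) add -ak.
The other patterns: stems beginning with g- add ve- … -en around the stem; stems beginning with k- add the prefix be-; stems beginning with p- or w- insert -un- after the first vowel.
So fopuhi → fopuhiak.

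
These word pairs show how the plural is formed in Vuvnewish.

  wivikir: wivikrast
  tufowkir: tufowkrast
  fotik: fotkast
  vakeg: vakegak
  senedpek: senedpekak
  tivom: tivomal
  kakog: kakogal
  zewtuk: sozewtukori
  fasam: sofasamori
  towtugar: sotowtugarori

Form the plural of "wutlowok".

"wutlowok" has last vowel 'o'. The stems whose last vowel is 'o' (tivom → tivomal, kakog → kakogal) add -al.
So wutlowok → wutlowokal.

wutlowokal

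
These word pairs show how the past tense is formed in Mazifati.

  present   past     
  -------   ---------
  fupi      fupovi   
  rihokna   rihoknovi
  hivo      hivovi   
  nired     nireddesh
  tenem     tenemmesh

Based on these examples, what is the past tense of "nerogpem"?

nerogpemmesh

fupi and nired both have 2 vowels yet inflect differently (fupovi, nireddesh), so the number of vowels is not what conditions the rule; whether the stem ends in a vowel or a consonant is.
"nerogpem" ends in a consonant. The stems ending in a consonant (nired → nireddesh, tenem → tenemmesh) double the final consonant and add -esh.
So nerogpem → nerogpemmesh.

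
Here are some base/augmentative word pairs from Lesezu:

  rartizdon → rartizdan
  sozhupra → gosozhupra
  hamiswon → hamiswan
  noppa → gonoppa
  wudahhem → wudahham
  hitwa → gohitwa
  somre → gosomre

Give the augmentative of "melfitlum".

melfitlam

somre and wudahhem both have last vowel 'e' yet inflect differently (gosomre, wudahham), so the last vowel is not what conditions the rule; whether the stem ends in a vowel or a consonant is.
"melfitlum" ends in a consonant. The stems ending in a consonant (rartizdon → rartizdan, wudahhem → wudahham, hamiswon → hamiswan) change the last vowel to 'a'.
So melfitlum → melfitlam.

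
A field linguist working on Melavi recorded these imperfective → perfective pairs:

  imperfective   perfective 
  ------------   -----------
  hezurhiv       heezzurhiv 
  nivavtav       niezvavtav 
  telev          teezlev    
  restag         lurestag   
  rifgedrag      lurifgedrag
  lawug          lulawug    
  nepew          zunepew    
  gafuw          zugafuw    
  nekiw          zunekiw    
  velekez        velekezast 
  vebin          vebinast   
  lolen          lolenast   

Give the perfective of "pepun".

"pepun" ends in -n. The stems ending in -n (vebin → vebinast, lolen → lolenast) add -ast.
The other patterns: stems ending in -v insert -ez- after the first vowel; stems ending in -g add the prefix lu-; stems ending in -w add the prefix zu-.
So pepun → pepunast.

pepunast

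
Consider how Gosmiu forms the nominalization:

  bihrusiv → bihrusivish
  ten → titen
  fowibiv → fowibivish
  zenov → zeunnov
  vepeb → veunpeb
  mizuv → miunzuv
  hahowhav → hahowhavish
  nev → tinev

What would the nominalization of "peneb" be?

peunneb

"peneb" has 2 vowels. The stems with 2 vowels (vepeb → veunpeb, mizuv → miunzuv, zenov → zeunnov) insert -un- after the first vowel.
The other patterns: stems with 1 vowel add the prefix ti-; stems with 3 vowels add -ish.
So peneb → peunneb.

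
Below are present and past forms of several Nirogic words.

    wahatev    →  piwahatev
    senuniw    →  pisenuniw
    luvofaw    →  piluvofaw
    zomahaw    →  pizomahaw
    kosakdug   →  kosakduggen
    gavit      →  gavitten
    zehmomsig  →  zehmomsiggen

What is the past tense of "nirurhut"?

senuniw and gavit both have last vowel 'i' yet inflect differently (pisenuniw, gavitten), so the last vowel is not what conditions the rule; the final letter is.
"nirurhut" ends in -t. The one such stem in the data (gavit → gavitten) doubles the final consonant and adds -en (as do kosakdug, zehmomsig), so the same rule applies.
So nirurhut → nirurhutten.

nirurhutten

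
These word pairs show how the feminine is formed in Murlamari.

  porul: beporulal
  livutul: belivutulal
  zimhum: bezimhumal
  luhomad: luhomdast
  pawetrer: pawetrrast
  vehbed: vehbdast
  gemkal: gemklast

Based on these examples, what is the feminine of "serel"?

serlast

porul and gemkal both end in -l yet inflect differently (beporulal, gemklast), so the final letter is not what conditions the rule; the last vowel is.
"serel" has last vowel 'e'. The stems whose last vowel is 'e' (pawetrer → pawetrrast, vehbed → vehbdast) delete the last vowel and add -ast.
The other pattern: stems whose last vowel is 'u' add be- … -al around the stem.
So serel → serlast.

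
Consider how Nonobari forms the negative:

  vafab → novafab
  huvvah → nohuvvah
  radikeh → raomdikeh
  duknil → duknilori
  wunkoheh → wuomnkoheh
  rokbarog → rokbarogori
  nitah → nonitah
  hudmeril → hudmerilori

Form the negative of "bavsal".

nobavsal

radikeh and huvvah both end in -h yet inflect differently (raomdikeh, nohuvvah), so the final letter is not what conditions the rule; the last vowel is.
"bavsal" has last vowel 'a'. The stems whose last vowel is 'a' (huvvah → nohuvvah, nitah → nonitah, vafab → novafab) add the prefix no-.
The other patterns: stems whose last vowel is 'i' or 'o' add -ori; stems whose last vowel is 'e' insert -om- after the first vowel.
So bavsal → nobavsal.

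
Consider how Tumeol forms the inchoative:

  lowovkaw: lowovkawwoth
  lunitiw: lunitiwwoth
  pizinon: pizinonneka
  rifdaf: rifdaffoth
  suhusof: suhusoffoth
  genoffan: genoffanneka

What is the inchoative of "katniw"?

katniwwoth

suhusof and pizinon both have last vowel 'o' yet inflect differently (suhusoffoth, pizinonneka), so the last vowel is not what conditions the rule; the final letter is.
"katniw" ends in -w. The stems ending in -w (lowovkaw → lowovkawwoth, lunitiw → lunitiwwoth) double the final consonant and add -oth.
So katniw → katniwwoth.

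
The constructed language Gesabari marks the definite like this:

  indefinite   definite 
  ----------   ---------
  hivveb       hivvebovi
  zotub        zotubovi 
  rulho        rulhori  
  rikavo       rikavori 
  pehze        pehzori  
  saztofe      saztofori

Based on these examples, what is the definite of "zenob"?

"zenob" ends in a consonant. The stems ending in a consonant (hivveb → hivvebovi, zotub → zotubovi) add -ovi.
The other pattern: stems ending in a vowel drop the final letter and add -ori.
So zenob → zenobovi.

zenobovi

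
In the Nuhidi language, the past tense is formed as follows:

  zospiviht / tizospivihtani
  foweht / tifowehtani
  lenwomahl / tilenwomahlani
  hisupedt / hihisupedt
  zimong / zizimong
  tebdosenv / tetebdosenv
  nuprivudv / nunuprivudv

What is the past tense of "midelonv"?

"midelonv" has second-to-last letter 'n'. The stems whose second-to-last letter is 'n' (zimong → zizimong, tebdosenv → tetebdosenv) repeat the first consonant+vowel as a prefix.
The other pattern: stems whose second-to-last letter is 'h' add ti- … -ani around the stem.
So midelonv → mimidelonv.

mimidelonv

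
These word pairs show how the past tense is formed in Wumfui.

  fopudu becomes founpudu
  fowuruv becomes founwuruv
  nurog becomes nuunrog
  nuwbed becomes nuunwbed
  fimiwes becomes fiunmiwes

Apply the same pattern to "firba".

fiunrba

Every pair shown (fopudu → founpudu, fowuruv → founwuruv, nurog → nuunrog, …) follows the same rule: insert -un- after the first vowel.
So firba → fiunrba.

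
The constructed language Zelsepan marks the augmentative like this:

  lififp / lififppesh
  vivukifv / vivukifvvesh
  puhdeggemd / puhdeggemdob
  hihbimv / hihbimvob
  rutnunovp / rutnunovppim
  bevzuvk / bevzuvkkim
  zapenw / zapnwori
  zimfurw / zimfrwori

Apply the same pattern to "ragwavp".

vivukifv and hihbimv both end in -v yet inflect differently (vivukifvvesh, hihbimvob), so the final letter is not what conditions the rule; the second-to-last letter is.
"ragwavp" has second-to-last letter 'v'. The stems whose second-to-last letter is 'v' (rutnunovp → rutnunovppim, bevzuvk → bevzuvkkim) double the final consonant and add -im.
The other patterns: stems whose second-to-last letter is 'f' double the final consonant and add -esh; stems whose second-to-last letter is 'm' add -ob; stems whose second-to-last letter is 'n' or 'r' delete the last vowel and add -ori.
So ragwavp → ragwavppim.

ragwavppim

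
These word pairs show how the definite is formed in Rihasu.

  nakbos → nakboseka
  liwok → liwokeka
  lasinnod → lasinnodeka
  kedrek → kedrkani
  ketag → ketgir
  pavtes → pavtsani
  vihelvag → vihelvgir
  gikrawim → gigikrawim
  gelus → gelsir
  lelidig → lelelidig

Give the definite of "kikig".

kikikig

lelidig and ketag both end in -g yet inflect differently (lelelidig, ketgir), so the final letter is not what conditions the rule; the last vowel is.
"kikig" has last vowel 'i'. The stems whose last vowel is 'i' (lelidig → lelelidig, gikrawim → gigikrawim) repeat the first consonant+vowel as a prefix.
So kikig → kikikig.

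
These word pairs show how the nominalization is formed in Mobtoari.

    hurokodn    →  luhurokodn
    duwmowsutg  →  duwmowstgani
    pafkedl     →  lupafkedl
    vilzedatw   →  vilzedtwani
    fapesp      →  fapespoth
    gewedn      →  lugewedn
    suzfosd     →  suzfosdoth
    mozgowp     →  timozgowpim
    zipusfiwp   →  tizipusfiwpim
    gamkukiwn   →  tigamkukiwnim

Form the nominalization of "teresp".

terespoth

gewedn and gamkukiwn both end in -n yet inflect differently (lugewedn, tigamkukiwnim), so the final letter is not what conditions the rule; the second-to-last letter is.
"teresp" has second-to-last letter 's'. The stems whose second-to-last letter is 's' (fapesp → fapespoth, suzfosd → suzfosdoth) add -oth.
The other patterns: stems whose second-to-last letter is 't' delete the last vowel and add -ani; stems whose second-to-last letter is 'd' add the prefix lu-; stems whose second-to-last letter is 'w' add ti- … -im around the stem.
So teresp → terespoth.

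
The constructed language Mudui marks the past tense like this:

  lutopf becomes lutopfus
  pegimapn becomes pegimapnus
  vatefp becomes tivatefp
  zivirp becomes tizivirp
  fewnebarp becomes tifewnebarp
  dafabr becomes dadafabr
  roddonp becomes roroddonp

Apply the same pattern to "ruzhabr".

vatefp and roddonp both end in -p yet inflect differently (tivatefp, roroddonp), so the final letter is not what conditions the rule; the second-to-last letter is.
"ruzhabr" has second-to-last letter 'b'. The one such stem in the data (dafabr → dadafabr) repeats the first consonant+vowel as a prefix (as does roddonp), so the same rule applies.
So ruzhabr → ruruzhabr.

ruruzhabr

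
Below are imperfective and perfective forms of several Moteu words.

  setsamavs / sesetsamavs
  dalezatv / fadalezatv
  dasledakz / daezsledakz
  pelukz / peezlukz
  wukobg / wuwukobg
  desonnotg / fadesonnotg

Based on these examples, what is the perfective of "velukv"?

veezlukv

desonnotg and wukobg both end in -g yet inflect differently (fadesonnotg, wuwukobg), so the final letter is not what conditions the rule; the second-to-last letter is.
"velukv" has second-to-last letter 'k'. The stems whose second-to-last letter is 'k' (dasledakz → daezsledakz, pelukz → peezlukz) insert -ez- after the first vowel.
So velukv → veezlukv.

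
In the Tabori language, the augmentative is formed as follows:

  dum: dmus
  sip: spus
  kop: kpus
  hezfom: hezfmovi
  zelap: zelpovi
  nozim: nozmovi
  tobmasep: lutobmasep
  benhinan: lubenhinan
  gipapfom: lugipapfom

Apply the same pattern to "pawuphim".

lupawuphim

dum and hezfom both end in -m yet inflect differently (dmus, hezfmovi), so the final letter is not what conditions the rule; the number of vowels is.
"pawuphim" has 3 vowels. The stems with 3 vowels (tobmasep → lutobmasep, benhinan → lubenhinan, gipapfom → lugipapfom) add the prefix lu-.
The other patterns: stems with 1 vowel delete the last vowel and add -us; stems with 2 vowels delete the last vowel and add -ovi.
So pawuphim → lupawuphim.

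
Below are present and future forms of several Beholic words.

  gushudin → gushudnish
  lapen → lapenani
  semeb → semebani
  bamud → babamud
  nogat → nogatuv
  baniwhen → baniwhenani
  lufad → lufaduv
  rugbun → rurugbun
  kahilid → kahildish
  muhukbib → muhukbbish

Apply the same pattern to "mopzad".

bamud and lufad both end in -d yet inflect differently (babamud, lufaduv), so the final letter is not what conditions the rule; the last vowel is.
"mopzad" has last vowel 'a'. The stems whose last vowel is 'a' (nogat → nogatuv, lufad → lufaduv) add -uv.
The other patterns: stems whose last vowel is 'u' repeat the first consonant+vowel as a prefix; stems whose last vowel is 'e' add -ani; stems whose last vowel is 'i' delete the last vowel and add -ish.
So mopzad → mopzaduv.

mopzaduv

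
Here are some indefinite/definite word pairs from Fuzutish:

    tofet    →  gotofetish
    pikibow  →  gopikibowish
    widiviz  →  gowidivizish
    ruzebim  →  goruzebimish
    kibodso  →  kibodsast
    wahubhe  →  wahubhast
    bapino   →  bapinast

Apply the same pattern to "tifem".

gotifemish

pikibow and kibodso both have last vowel 'o' yet inflect differently (gopikibowish, kibodsast), so the last vowel is not what conditions the rule; whether the stem ends in a vowel or a consonant is.
"tifem" ends in a consonant. The stems ending in a consonant (tofet → gotofetish, pikibow → gopikibowish, widiviz → gowidivizish) add go- … -ish around the stem.
So tifem → gotifemish.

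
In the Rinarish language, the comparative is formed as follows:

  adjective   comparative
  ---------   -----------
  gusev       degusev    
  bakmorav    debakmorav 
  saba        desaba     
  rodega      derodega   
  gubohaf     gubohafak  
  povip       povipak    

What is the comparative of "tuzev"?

bakmorav and gubohaf both have last vowel 'a' yet inflect differently (debakmorav, gubohafak), so the last vowel is not what conditions the rule; the final letter is.
"tuzev" ends in -v. The stems ending in -v (gusev → degusev, bakmorav → debakmorav) add the prefix de-.
The other pattern: stems ending in -f or -p add -ak.
So tuzev → detuzev.

detuzev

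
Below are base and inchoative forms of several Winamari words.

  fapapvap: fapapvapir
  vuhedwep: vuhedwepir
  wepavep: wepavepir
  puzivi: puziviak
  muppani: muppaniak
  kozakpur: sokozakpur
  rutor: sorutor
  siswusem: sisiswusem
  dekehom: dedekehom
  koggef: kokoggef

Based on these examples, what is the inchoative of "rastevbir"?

sorastevbir

vuhedwep and siswusem both have last vowel 'e' yet inflect differently (vuhedwepir, sisiswusem), so the last vowel is not what conditions the rule; the final letter is.
"rastevbir" ends in -r. The stems ending in -r (kozakpur → sokozakpur, rutor → sorutor) add the prefix so-.
The other patterns: stems ending in -p add -ir; stems ending in -i add -ak; stems ending in -f or -m repeat the first consonant+vowel as a prefix.
So rastevbir → sorastevbir.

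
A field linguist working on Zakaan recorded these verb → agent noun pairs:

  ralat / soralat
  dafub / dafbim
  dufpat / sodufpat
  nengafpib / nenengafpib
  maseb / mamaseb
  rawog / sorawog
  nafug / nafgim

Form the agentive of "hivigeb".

hihivigeb

dafub and maseb both end in -b yet inflect differently (dafbim, mamaseb), so the final letter is not what conditions the rule; the last vowel is.
"hivigeb" has last vowel 'e'. The one such stem in the data (maseb → mamaseb) repeats the first consonant+vowel as a prefix (as does nengafpib), so the same rule applies.
So hivigeb → hihivigeb.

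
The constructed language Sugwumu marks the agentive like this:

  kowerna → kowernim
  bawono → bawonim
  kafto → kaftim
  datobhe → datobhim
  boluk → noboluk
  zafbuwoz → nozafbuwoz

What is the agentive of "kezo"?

kezim

bawono and zafbuwoz both have last vowel 'o' yet inflect differently (bawonim, nozafbuwoz), so the last vowel is not what conditions the rule; whether the stem ends in a vowel or a consonant is.
"kezo" ends in a vowel. The stems ending in a vowel (kowerna → kowernim, bawono → bawonim, kafto → kaftim) drop the final letter and add -im.
So kezo → kezim.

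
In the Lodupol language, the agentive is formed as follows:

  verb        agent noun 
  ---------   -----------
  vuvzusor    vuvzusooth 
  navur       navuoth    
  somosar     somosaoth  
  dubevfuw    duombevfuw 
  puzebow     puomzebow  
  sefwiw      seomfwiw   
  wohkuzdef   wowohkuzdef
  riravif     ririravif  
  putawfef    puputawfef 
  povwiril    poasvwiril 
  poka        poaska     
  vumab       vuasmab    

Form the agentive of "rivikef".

"rivikef" ends in -f. The stems ending in -f (wohkuzdef → wowohkuzdef, riravif → ririravif, putawfef → puputawfef) repeat the first consonant+vowel as a prefix.
The other patterns: stems ending in -r drop the final letter and add -oth; stems ending in -w insert -om- after the first vowel; stems ending in -a, -b or -l insert -as- after the first vowel.
So rivikef → ririvikef.

ririvikef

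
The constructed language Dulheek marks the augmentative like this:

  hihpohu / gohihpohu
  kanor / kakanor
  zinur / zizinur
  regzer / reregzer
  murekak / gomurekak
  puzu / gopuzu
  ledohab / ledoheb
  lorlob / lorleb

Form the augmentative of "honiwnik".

kanor and lorlob both have last vowel 'o' yet inflect differently (kakanor, lorleb), so the last vowel is not what conditions the rule; the final letter is.
"honiwnik" ends in -k. The one such stem in the data (murekak → gomurekak) adds the prefix go-, so the same rule applies.
So honiwnik → gohoniwnik.

gohoniwnik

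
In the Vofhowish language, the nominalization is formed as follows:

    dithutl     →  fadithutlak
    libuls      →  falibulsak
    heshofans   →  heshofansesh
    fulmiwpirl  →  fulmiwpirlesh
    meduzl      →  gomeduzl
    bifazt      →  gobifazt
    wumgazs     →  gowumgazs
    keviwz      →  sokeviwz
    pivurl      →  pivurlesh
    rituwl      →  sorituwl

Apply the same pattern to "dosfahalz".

"dosfahalz" has second-to-last letter 'l'. The one such stem in the data (libuls → falibulsak) adds fa- … -ak around the stem, so the same rule applies.
The other patterns: stems whose second-to-last letter is 'n' or 'r' add -esh; stems whose second-to-last letter is 'z' add the prefix go-; stems whose second-to-last letter is 'w' add the prefix so-.
So dosfahalz → fadosfahalzak.

fadosfahalzak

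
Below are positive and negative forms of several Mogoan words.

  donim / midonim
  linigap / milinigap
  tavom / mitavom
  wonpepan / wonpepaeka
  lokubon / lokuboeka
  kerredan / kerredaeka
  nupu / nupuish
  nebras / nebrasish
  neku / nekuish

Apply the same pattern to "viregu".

linigap and wonpepan both have last vowel 'a' yet inflect differently (milinigap, wonpepaeka), so the last vowel is not what conditions the rule; the final letter is.
"viregu" ends in -u. The stems ending in -u (nupu → nupuish, neku → nekuish) add -ish.
The other patterns: stems ending in -m or -p add the prefix mi-; stems ending in -n drop the final letter and add -eka.
So viregu → vireguish.

vireguish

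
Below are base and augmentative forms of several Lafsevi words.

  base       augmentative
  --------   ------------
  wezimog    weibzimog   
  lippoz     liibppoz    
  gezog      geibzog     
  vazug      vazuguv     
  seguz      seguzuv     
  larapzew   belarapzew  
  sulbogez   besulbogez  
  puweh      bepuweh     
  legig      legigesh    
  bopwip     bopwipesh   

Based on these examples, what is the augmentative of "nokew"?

"nokew" has last vowel 'e'. The stems whose last vowel is 'e' (larapzew → belarapzew, sulbogez → besulbogez, puweh → bepuweh) add the prefix be-.
The other patterns: stems whose last vowel is 'o' insert -ib- after the first vowel; stems whose last vowel is 'u' add -uv; stems whose last vowel is 'i' add -esh.
So nokew → benokew.

benokew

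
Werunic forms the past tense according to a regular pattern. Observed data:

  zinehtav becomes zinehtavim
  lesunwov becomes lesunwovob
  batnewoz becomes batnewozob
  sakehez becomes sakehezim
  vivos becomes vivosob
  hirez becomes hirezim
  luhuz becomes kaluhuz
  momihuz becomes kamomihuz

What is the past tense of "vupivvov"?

batnewoz and hirez both end in -z yet inflect differently (batnewozob, hirezim), so the final letter is not what conditions the rule; the last vowel is.
"vupivvov" has last vowel 'o'. The stems whose last vowel is 'o' (vivos → vivosob, lesunwov → lesunwovob, batnewoz → batnewozob) add -ob.
The other patterns: stems whose last vowel is 'a' or 'e' add -im; stems whose last vowel is 'u' add the prefix ka-.
So vupivvov → vupivvovob.

vupivvovob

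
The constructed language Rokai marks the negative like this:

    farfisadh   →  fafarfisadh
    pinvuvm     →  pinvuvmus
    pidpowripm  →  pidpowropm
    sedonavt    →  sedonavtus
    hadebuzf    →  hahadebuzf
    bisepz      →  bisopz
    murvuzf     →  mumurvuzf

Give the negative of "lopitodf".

lolopitodf

pidpowripm and pinvuvm both end in -m yet inflect differently (pidpowropm, pinvuvmus), so the final letter is not what conditions the rule; the second-to-last letter is.
"lopitodf" has second-to-last letter 'd'. The one such stem in the data (farfisadh → fafarfisadh) repeats the first consonant+vowel as a prefix (as do hadebuzf, murvuzf), so the same rule applies.
The other patterns: stems whose second-to-last letter is 'p' change the last vowel to 'o'; stems whose second-to-last letter is 'v' add -us.
So lopitodf → lolopitodf.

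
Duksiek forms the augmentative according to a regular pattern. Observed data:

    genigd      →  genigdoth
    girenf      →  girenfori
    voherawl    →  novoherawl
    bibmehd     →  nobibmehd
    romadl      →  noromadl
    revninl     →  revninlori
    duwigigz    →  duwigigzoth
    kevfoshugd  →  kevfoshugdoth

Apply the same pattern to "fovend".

fovendori

kevfoshugd and bibmehd both end in -d yet inflect differently (kevfoshugdoth, nobibmehd), so the final letter is not what conditions the rule; the second-to-last letter is.
"fovend" has second-to-last letter 'n'. The stems whose second-to-last letter is 'n' (girenf → girenfori, revninl → revninlori) add -ori.
The other patterns: stems whose second-to-last letter is 'g' add -oth; stems whose second-to-last letter is 'd', 'h' or 'w' add the prefix no-.
So fovend → fovendori.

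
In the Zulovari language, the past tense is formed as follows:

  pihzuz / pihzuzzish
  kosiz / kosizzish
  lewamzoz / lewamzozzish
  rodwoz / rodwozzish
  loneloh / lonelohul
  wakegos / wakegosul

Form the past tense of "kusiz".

"kusiz" ends in -z. The stems ending in -z (pihzuz → pihzuzzish, kosiz → kosizzish, lewamzoz → lewamzozzish) double the final consonant and add -ish.
So kusiz → kusizzish.

kusizzish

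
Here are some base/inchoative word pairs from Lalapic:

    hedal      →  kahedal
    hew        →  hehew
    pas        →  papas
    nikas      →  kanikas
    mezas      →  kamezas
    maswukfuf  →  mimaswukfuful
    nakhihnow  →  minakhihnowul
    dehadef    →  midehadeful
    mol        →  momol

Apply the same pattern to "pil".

pipil

"pil" has 1 vowel. The stems with 1 vowel (hew → hehew, pas → papas, mol → momol) repeat the first consonant+vowel as a prefix.
So pil → pipil.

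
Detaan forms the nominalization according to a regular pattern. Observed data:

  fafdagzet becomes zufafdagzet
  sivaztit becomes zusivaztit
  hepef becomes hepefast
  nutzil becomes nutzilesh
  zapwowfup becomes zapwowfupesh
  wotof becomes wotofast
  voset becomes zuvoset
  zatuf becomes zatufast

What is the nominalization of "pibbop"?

pibbopesh

hepef and fafdagzet both have last vowel 'e' yet inflect differently (hepefast, zufafdagzet), so the last vowel is not what conditions the rule; the final letter is.
"pibbop" ends in -p. The one such stem in the data (zapwowfup → zapwowfupesh) adds -esh, so the same rule applies.
The other patterns: stems ending in -f add -ast; stems ending in -t add the prefix zu-.
So pibbop → pibbopesh.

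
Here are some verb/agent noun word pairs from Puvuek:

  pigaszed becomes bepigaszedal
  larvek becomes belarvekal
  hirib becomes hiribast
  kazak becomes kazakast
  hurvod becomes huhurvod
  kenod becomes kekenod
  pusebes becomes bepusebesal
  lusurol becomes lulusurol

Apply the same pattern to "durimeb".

hurvod and pigaszed both end in -d yet inflect differently (huhurvod, bepigaszedal), so the final letter is not what conditions the rule; the last vowel is.
"durimeb" has last vowel 'e'. The stems whose last vowel is 'e' (pigaszed → bepigaszedal, larvek → belarvekal, pusebes → bepusebesal) add be- … -al around the stem.
The other patterns: stems whose last vowel is 'o' repeat the first consonant+vowel as a prefix; stems whose last vowel is 'a' or 'i' add -ast.
So durimeb → bedurimebal.

bedurimebal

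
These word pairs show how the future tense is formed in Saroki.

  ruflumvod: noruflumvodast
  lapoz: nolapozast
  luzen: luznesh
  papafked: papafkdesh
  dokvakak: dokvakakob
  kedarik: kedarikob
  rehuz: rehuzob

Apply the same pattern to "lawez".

"lawez" has last vowel 'e'. The stems whose last vowel is 'e' (luzen → luznesh, papafked → papafkdesh) delete the last vowel and add -esh.
The other patterns: stems whose last vowel is 'o' add no- … -ast around the stem; stems whose last vowel is 'a', 'i' or 'u' add -ob.
So lawez → lawzesh.

lawzesh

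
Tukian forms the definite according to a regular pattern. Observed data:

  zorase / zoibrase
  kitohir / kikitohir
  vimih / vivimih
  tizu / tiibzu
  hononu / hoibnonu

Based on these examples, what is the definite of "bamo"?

baibmo

zorase and kitohir both have 3 vowels yet inflect differently (zoibrase, kikitohir), so the number of vowels is not what conditions the rule; whether the stem ends in a vowel or a consonant is.
"bamo" ends in a vowel. The stems ending in a vowel (zorase → zoibrase, tizu → tiibzu, hononu → hoibnonu) insert -ib- after the first vowel.
So bamo → baibmo.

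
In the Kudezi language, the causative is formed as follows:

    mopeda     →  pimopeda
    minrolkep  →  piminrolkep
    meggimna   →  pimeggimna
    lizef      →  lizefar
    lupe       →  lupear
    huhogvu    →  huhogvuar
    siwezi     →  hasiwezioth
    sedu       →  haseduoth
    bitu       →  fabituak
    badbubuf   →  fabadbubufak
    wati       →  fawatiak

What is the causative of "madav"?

huhogvu and sedu both end in -u yet inflect differently (huhogvuar, haseduoth), so the final letter is not what conditions the rule; the first letter is.
"madav" begins with m-. The stems beginning with m- (mopeda → pimopeda, minrolkep → piminrolkep, meggimna → pimeggimna) add the prefix pi-.
The other patterns: stems beginning with h- or l- add -ar; stems beginning with s- add ha- … -oth around the stem; stems beginning with b- or w- add fa- … -ak around the stem.
So madav → pimadav.

pimadav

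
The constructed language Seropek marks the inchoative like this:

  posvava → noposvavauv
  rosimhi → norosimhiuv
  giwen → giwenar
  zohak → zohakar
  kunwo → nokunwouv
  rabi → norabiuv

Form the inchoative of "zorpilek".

posvava and zohak both have last vowel 'a' yet inflect differently (noposvavauv, zohakar), so the last vowel is not what conditions the rule; whether the stem ends in a vowel or a consonant is.
"zorpilek" ends in a consonant. The stems ending in a consonant (giwen → giwenar, zohak → zohakar) add -ar.
The other pattern: stems ending in a vowel add no- … -uv around the stem.
So zorpilek → zorpilekar.

zorpilekar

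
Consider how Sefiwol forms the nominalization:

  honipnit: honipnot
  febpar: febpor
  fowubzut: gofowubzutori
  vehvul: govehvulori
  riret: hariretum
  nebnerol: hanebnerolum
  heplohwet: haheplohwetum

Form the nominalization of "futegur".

gofutegurori

"futegur" has last vowel 'u'. The stems whose last vowel is 'u' (fowubzut → gofowubzutori, vehvul → govehvulori) add go- … -ori around the stem.
The other patterns: stems whose last vowel is 'a' or 'i' change the last vowel to 'o'; stems whose last vowel is 'e' or 'o' add ha- … -um around the stem.
So futegur → gofutegurori.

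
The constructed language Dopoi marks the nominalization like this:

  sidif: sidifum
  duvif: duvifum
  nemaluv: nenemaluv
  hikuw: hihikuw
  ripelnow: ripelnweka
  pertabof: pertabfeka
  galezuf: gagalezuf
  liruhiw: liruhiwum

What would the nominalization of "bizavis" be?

bizavisum

pertabof and duvif both end in -f yet inflect differently (pertabfeka, duvifum), so the final letter is not what conditions the rule; the last vowel is.
"bizavis" has last vowel 'i'. The stems whose last vowel is 'i' (duvif → duvifum, sidif → sidifum, liruhiw → liruhiwum) add -um.
So bizavis → bizavisum.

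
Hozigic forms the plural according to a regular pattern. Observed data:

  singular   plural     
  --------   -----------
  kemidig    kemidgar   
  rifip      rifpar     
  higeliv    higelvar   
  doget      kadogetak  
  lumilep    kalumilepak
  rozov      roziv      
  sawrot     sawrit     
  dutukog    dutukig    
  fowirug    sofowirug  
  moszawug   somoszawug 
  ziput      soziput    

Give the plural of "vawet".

"vawet" has last vowel 'e'. The stems whose last vowel is 'e' (doget → kadogetak, lumilep → kalumilepak) add ka- … -ak around the stem.
The other patterns: stems whose last vowel is 'i' delete the last vowel and add -ar; stems whose last vowel is 'o' change the last vowel to 'i'; stems whose last vowel is 'u' add the prefix so-.
So vawet → kavawetak.

kavawetak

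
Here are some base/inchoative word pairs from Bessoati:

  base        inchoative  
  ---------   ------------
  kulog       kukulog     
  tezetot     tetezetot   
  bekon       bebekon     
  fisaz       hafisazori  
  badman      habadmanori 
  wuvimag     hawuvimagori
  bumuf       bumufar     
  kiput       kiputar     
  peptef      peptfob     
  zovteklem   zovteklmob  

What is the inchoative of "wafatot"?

wawafatot

"wafatot" has last vowel 'o'. The stems whose last vowel is 'o' (kulog → kukulog, tezetot → tetezetot, bekon → bebekon) repeat the first consonant+vowel as a prefix.
The other patterns: stems whose last vowel is 'a' add ha- … -ori around the stem; stems whose last vowel is 'u' add -ar; stems whose last vowel is 'e' delete the last vowel and add -ob.
So wafatot → wawafatot.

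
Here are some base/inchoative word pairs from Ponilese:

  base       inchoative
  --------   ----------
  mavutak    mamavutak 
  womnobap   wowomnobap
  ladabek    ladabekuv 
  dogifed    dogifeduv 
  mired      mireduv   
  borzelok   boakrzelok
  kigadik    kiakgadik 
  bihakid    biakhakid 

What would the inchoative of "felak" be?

mavutak and ladabek both end in -k yet inflect differently (mamavutak, ladabekuv), so the final letter is not what conditions the rule; the last vowel is.
"felak" has last vowel 'a'. The stems whose last vowel is 'a' (mavutak → mamavutak, womnobap → wowomnobap) repeat the first consonant+vowel as a prefix.
The other patterns: stems whose last vowel is 'e' add -uv; stems whose last vowel is 'i' or 'o' insert -ak- after the first vowel.
So felak → fefelak.

fefelak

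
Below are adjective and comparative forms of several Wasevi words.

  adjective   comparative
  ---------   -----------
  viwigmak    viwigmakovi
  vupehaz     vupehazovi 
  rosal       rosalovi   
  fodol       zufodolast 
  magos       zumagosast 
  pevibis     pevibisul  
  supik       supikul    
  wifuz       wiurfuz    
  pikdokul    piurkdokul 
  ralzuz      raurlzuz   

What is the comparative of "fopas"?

fopasovi

rosal and fodol both end in -l yet inflect differently (rosalovi, zufodolast), so the final letter is not what conditions the rule; the last vowel is.
"fopas" has last vowel 'a'. The stems whose last vowel is 'a' (viwigmak → viwigmakovi, vupehaz → vupehazovi, rosal → rosalovi) add -ovi.
So fopas → fopasovi.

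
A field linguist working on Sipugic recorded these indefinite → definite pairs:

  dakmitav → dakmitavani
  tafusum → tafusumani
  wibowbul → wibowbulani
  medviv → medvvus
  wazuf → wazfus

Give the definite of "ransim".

ransmus

dakmitav and medviv both end in -v yet inflect differently (dakmitavani, medvvus), so the final letter is not what conditions the rule; the number of vowels is.
"ransim" has 2 vowels. The stems with 2 vowels (medviv → medvvus, wazuf → wazfus) delete the last vowel and add -us.
The other pattern: stems with 3 vowels add -ani.
So ransim → ransmus.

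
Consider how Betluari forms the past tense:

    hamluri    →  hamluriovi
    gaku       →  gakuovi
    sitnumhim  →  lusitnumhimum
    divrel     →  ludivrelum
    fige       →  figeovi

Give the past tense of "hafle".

"hafle" ends in a vowel. The stems ending in a vowel (gaku → gakuovi, fige → figeovi, hamluri → hamluriovi) add -ovi.
The other pattern: stems ending in a consonant add lu- … -um around the stem.
So hafle → hafleovi.

hafleovi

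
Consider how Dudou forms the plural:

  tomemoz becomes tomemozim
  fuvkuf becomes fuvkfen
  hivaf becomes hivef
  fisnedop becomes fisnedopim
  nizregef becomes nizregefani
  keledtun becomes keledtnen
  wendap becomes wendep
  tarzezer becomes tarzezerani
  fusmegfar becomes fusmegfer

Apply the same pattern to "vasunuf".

nizregef and fuvkuf both end in -f yet inflect differently (nizregefani, fuvkfen), so the final letter is not what conditions the rule; the last vowel is.
"vasunuf" has last vowel 'u'. The stems whose last vowel is 'u' (fuvkuf → fuvkfen, keledtun → keledtnen) delete the last vowel and add -en.
The other patterns: stems whose last vowel is 'e' add -ani; stems whose last vowel is 'a' change the last vowel to 'e'; stems whose last vowel is 'o' add -im.
So vasunuf → vasunfen.

vasunfen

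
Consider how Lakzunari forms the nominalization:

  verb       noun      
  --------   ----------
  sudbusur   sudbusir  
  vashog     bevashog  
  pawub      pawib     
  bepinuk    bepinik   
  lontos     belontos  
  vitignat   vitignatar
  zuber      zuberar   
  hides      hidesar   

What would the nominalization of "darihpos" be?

sudbusur and zuber both end in -r yet inflect differently (sudbusir, zuberar), so the final letter is not what conditions the rule; the last vowel is.
"darihpos" has last vowel 'o'. The stems whose last vowel is 'o' (lontos → belontos, vashog → bevashog) add the prefix be-.
So darihpos → bedarihpos.

bedarihpos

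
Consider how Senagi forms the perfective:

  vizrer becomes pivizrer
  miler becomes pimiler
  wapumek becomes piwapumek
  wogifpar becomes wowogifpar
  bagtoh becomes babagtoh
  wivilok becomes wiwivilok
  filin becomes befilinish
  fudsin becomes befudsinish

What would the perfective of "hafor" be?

wivilok and wapumek both end in -k yet inflect differently (wiwivilok, piwapumek), so the final letter is not what conditions the rule; the last vowel is.
"hafor" has last vowel 'o'. The stems whose last vowel is 'o' (bagtoh → babagtoh, wivilok → wiwivilok) repeat the first consonant+vowel as a prefix.
The other patterns: stems whose last vowel is 'i' add be- … -ish around the stem; stems whose last vowel is 'e' add the prefix pi-.
So hafor → hahafor.

hahafor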